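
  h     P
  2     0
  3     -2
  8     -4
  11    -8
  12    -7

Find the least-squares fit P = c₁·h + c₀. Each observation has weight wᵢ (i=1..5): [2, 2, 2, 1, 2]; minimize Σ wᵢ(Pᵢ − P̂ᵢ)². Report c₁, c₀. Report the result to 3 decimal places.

Compute the Gram sums: Σwᵢ·h·h = 563, Σwᵢ·h = 61, Σwᵢ·1 = 9.
For XᵀWP: Σwᵢ·h·P = -332, Σwᵢ·P = -34.
Determinant 563·9 − 61² = 1346.
c₁ = ((-332)·9 − 61·(-34))/1346 = -457/673; c₀ = (563·(-34) − 61·(-332))/1346 = 555/673.

c₁ = -0.679, c₀ = 0.825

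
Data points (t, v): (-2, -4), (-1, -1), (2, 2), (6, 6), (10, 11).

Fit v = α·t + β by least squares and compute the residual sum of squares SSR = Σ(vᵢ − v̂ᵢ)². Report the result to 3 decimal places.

Entries of XᵀX: Σt·t = 145, Σt = 15, Σ1 = 5.
Right-hand side: Σt·v = 159, Σv = 14.
So XᵀX·[α, β]ᵀ = Xᵀv: [[145, 15]; [15, 5]]·[α, β]ᵀ = [159, 14]ᵀ.
Eliminating β: 5·(row 1) − 15·(row 2) gives 500·α = 5·159 − 15·14 = 585, so α = 117/100.
Then β = (14 − 15·(117/100))/5 = -71/100.
Residuals: -19/20, 22/25, 37/100, -31/100, 1/100; SSR = 191/100.

SSR = 1.910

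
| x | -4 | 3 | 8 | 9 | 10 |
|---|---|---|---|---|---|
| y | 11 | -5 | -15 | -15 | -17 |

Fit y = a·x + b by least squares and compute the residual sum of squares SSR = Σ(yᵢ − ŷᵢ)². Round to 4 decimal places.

SSR = 4.7893

Entries of AᵀA: Σx·x = 270, Σx = 26, Σ1 = 5.
Moment sums: Σx·y = -484, Σy = -41.
Eliminating b: 5·(row 1) − 26·(row 2) gives 674·a = 5·(-484) − 26·(-41) = -1354, so a = -677/337.
Then b = ((-41) − 26·(-677/337))/5 = 757/337.
Residuals: 242/337, -411/337, -396/337, 281/337, 284/337; SSR = 1614/337.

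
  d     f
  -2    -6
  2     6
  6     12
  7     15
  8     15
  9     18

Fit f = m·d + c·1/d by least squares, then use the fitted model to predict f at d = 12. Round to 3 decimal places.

The normal equations are: 238·m + 6·c = 483;  6·m + (146353/254016)·c = 785/56.
Determinant 238·(146353/254016) − 6² = 1834817/18144.
m = (483·(146353/254016) − 6·(785/56))/(1834817/18144) = 7046277/3669634; c = (238·(785/56) − 6·483)/(1834817/18144) = 7951608/1834817.
At d = 12: f̂ = (7046277/3669634)·(12) + (7951608/1834817)·(1/12) = 42940296/1834817.

f̂ = 23.403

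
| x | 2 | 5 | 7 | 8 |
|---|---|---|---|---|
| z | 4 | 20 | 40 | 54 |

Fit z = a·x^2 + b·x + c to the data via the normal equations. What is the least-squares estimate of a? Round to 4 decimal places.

a = 1.0152

Entries of AᵀA: Σx^2·x^2 = 7138, Σx^2·x = 988, Σx^2 = 142, Σx·x = 142, Σx = 22, Σ1 = 4.
For Aᵀz: Σx^2·z = 5932, Σx·z = 820, Σz = 118.
Solving the 3×3 system (Gaussian elimination) gives a = 67/66, b = -41/22, c = 245/66.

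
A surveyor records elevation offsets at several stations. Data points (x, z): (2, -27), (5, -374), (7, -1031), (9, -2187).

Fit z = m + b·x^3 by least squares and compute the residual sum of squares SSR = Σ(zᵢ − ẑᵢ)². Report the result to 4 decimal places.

Compute the Gram sums: Σ1 = 4, Σx^3 = 1205, Σx^3·x^3 = 664779.
And Σz = -3619, Σx^3·z = -1994922.
AᵀA·[m, b]ᵀ = Aᵀz becomes [[4, 1205]; [1205, 664779]]·[m, b]ᵀ = [-3619, -1994922]ᵀ.
Δ = 4·664779 − 1205² = 1207091.
m = ((-3619)·664779 − 1205·(-1994922))/1207091 = -1954191/1207091; b = (4·(-1994922) − 1205·(-3619))/1207091 = -3618793/1207091.
Residuals: -1686922/1207091, 2851282/1207091, -1310631/1207091, 146271/1207091; SSR = 10533310/1207091.

SSR = 8.7262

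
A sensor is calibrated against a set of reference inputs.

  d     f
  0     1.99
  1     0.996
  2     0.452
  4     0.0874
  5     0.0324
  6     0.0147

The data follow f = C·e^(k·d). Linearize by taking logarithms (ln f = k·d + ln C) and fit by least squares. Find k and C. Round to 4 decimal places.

Taking logs, ln f = k·d + ln C, so regress ln f on d.
Sums: Σd = 18.0000, Σ(d)² = 82.0000, Σln f = -10.1967, Σd·ln f = -53.8086.
Normal system: [[82.0000, 18.0000]; [18.0000, 6]]·[k, ln C]ᵀ = [-53.8086, -10.1967]ᵀ.
Solving (det = 168.0000): k = -0.82923, ln C = 0.78824, so C = exp(0.78824) = 2.19953.

k = -0.8292, C = 2.1995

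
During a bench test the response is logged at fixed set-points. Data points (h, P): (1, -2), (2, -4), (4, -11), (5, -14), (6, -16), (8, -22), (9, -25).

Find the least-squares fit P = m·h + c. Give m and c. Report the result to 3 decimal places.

From the data, Σh·h = 227, Σh = 35, Σ1 = 7.
And Σh·P = -621, ΣP = -94.
XᵀX·[m, c]ᵀ = XᵀP becomes [[227, 35]; [35, 7]]·[m, c]ᵀ = [-621, -94]ᵀ.
Eliminating c: 7·(row 1) − 35·(row 2) gives 364·m = 7·(-621) − 35·(-94) = -1057, so m = -151/52.
Then c = ((-94) − 35·(-151/52))/7 = 397/364.

m = -2.904, c = 1.091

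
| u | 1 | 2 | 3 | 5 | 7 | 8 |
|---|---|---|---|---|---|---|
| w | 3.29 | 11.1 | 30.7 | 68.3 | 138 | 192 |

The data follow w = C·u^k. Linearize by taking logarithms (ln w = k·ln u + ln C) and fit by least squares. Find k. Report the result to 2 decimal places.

k = 1.95

Taking logs, ln w = k·ln u + ln C, so regress ln w on ln u.
AᵀA = [[12.3883, 7.4265]; [7.4265, 6]], rhs = [32.7491, 21.4308]ᵀ  (here Σln u = 7.4265, Σ(ln u)² = 12.3883, Σln w = 21.4308, Σln u·ln w = 32.7491).
Slope k = (n·Σln u·ln w − Σln u·Σln w)/(n·Σ(ln u)² − (Σln u)²) = (6·32.7491 − 7.4265·21.4308)/19.1764 = 1.94708; ln C = (Σln w − k·Σln u)/n = 1.16178.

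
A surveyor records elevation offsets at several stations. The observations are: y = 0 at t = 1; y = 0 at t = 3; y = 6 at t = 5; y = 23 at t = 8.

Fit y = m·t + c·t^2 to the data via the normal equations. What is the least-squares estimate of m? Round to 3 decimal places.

From the data, Σt·t = 99, Σt·t^2 = 665, Σt^2·t^2 = 4803.
Right-hand side: Σt·y = 214, Σt^2·y = 1622.
Determinant 99·4803 − 665² = 33272.
m = (214·4803 − 665·1622)/33272 = -12697/8318; c = (99·1622 − 665·214)/33272 = 4567/8318.

m = -1.526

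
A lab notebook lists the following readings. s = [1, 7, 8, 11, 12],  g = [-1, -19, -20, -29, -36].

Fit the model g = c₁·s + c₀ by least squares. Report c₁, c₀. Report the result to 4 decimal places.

c₁ = -3.0214, c₀ = 2.5668

With design matrix A, AᵀA = [[379, 39]; [39, 5]] and Aᵀg = [-1045, -105]ᵀ.
det = 379·5 − 39² = 374.
c₁ = ((-1045)·5 − 39·(-105))/374 = -565/187; c₀ = (379·(-105) − 39·(-1045))/374 = 480/187.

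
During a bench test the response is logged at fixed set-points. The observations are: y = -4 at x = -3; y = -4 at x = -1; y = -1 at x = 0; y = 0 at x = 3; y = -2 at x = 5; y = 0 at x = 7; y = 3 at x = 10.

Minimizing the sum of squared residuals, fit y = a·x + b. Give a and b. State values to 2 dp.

a = 0.46, b = -2.53

Compute the Gram sums: Σx·x = 193, Σx = 21, Σ1 = 7.
Moment sums: Σx·y = 36, Σy = -8.
det = 193·7 − 21² = 910.
a = (36·7 − 21·(-8))/910 = 6/13; b = (193·(-8) − 21·36)/910 = -230/91.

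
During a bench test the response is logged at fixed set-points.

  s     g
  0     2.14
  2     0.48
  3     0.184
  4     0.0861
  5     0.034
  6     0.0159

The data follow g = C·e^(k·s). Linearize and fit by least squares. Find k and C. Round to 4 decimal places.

k = -0.8275, C = 2.2660

Linearized form: ln g = k·s + ln C. From the 6 transformed points,
XᵀX = [[90.0000, 20.0000]; [20.0000, 6]], rhs = [-58.1110, -11.6411]ᵀ  (here Σs = 20.0000, Σ(s)² = 90.0000, Σln g = -11.6411, Σs·ln g = -58.1110).
Solving (det = 140.0000): k = -0.82746, ln C = 0.81803, so C = exp(0.81803) = 2.26603.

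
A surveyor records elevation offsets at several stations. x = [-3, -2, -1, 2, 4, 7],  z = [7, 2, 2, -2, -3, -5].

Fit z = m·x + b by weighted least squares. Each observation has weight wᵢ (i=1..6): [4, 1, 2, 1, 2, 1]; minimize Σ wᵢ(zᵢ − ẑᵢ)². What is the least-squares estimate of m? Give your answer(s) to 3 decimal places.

m = -1.236

Sums needed: Σwᵢ·x·x = 127, Σwᵢ·x = 1, Σwᵢ·1 = 11.
Right-hand side: Σwᵢ·x·z = -155, Σwᵢ·z = 21.
Eliminating b: 11·(row 1) − 1·(row 2) gives 1396·m = 11·(-155) − 1·21 = -1726, so m = -863/698.
Then b = (21 − 1·(-863/698))/11 = 1411/698.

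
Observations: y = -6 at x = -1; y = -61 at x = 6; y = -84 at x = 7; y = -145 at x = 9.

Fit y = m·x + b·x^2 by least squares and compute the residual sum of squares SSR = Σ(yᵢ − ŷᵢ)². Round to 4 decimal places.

With design matrix M, MᵀM = [[167, 1287]; [1287, 10259]] and Mᵀy = [-2253, -18063]ᵀ.
det = 167·10259 − 1287² = 56884.
m = ((-2253)·10259 − 1287·(-18063))/56884 = 66777/28442; b = (167·(-18063) − 1287·(-2253))/56884 = -58455/28442.
Residuals: -22710/14221, -15622/14221, 3864/14221, 4886/14221; SSR = 56156/14221.

SSR = 3.9488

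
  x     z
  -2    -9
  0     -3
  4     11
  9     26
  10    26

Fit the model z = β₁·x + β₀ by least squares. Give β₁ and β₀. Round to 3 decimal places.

Sums needed: Σx·x = 201, Σx = 21, Σ1 = 5.
And Σx·z = 556, Σz = 51.
Eliminating β₀: 5·(row 1) − 21·(row 2) gives 564·β₁ = 5·556 − 21·51 = 1709, so β₁ = 1709/564.
Then β₀ = (51 − 21·(1709/564))/5 = -475/188.

β₁ = 3.030, β₀ = -2.527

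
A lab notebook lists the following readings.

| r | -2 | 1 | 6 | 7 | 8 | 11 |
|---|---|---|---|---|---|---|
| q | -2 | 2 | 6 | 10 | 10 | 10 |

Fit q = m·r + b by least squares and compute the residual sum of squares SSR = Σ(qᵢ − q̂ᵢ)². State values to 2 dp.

SSR = 10.82

Entries of XᵀX: Σr·r = 275, Σr = 31, Σ1 = 6.
Moment sums: Σr·q = 302, Σq = 36.
So XᵀX·[m, b]ᵀ = Xᵀq: [[275, 31]; [31, 6]]·[m, b]ᵀ = [302, 36]ᵀ.
Eliminating b: 6·(row 1) − 31·(row 2) gives 689·m = 6·302 − 31·36 = 696, so m = 696/689.
Then b = (36 − 31·(696/689))/6 = 538/689.
Residuals: -524/689, 144/689, -580/689, 1480/689, 784/689, -1304/689; SSR = 7456/689.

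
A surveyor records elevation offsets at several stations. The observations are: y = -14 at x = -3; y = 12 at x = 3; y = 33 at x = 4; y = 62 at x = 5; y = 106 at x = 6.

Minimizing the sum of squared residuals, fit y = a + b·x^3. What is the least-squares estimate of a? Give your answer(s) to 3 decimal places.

a = -0.298

Forming MᵀM = [[5, 405]; [405, 67835]] and Mᵀy = [199, 33460]ᵀ gives MᵀM·[a, b]ᵀ = Mᵀy.
det = 5·67835 − 405² = 175150.
a = (199·67835 − 405·33460)/175150 = -10427/35030; b = (5·33460 − 405·199)/175150 = 17341/35030.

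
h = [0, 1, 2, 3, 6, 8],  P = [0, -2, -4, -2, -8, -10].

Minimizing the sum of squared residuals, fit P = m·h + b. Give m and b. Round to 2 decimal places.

With design matrix X, XᵀX = [[114, 20]; [20, 6]] and XᵀP = [-144, -26]ᵀ.
Δ = 114·6 − 20² = 284.
m = ((-144)·6 − 20·(-26))/284 = -86/71; b = (114·(-26) − 20·(-144))/284 = -21/71.

m = -1.21, b = -0.30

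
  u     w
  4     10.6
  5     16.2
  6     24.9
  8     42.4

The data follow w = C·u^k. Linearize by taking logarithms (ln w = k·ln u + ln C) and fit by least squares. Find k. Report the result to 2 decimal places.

k = 2.02

Let Y = ln w. Fitting Y = k·ln u + ln C by least squares:
Σln u = 6.8669, Σ(ln u)² = 12.0466, Σln w = 12.1079, Σln u·ln w = 21.3074.
Normal system: [[12.0466, 6.8669]; [6.8669, 4]]·[k, ln C]ᵀ = [21.3074, 12.1079]ᵀ.
Δ = 12.0466·4 − (6.8669)² = 1.0316; k = (21.3074·4 − 6.8669·12.1079)/1.0316 = 2.02174, ln C = (12.0466·12.1079 − 6.8669·21.3074)/1.0316 = -0.44382.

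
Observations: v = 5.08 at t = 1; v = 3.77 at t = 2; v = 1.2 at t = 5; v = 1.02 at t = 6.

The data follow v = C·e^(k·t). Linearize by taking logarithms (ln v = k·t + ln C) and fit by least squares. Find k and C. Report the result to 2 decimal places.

Let Y = ln v. Fitting Y = k·t + ln C by least squares:
XᵀX = [[66.0000, 14.0000]; [14.0000, 4]], rhs = [5.3099, 3.1545]ᵀ  (here Σt = 14.0000, Σ(t)² = 66.0000, Σln v = 3.1545, Σt·ln v = 5.3099).
Slope k = (n·Σt·ln v − Σt·Σln v)/(n·Σ(t)² − (Σt)²) = (4·5.3099 − 14.0000·3.1545)/68.0000 = -0.33711; ln C = (Σln v − k·Σt)/n = 1.96852, so C = exp(1.96852) = 7.16007.

k = -0.34, C = 7.16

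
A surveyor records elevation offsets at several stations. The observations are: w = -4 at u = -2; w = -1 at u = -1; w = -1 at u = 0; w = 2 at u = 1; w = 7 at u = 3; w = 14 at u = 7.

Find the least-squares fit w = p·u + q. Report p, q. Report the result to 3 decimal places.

p = 2.013, q = 0.150

From the data, Σu·u = 64, Σu = 8, Σ1 = 6.
Moment sums: Σu·w = 130, Σw = 17.
Normal equations: [[64, 8]; [8, 6]]·[p, q]ᵀ = [130, 17]ᵀ.
Δ = 64·6 − 8² = 320.
p = (130·6 − 8·17)/320 = 161/80; q = (64·17 − 8·130)/320 = 3/20.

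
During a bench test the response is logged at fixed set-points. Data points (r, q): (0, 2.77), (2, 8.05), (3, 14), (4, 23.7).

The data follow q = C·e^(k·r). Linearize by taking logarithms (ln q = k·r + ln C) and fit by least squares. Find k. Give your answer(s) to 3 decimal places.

Taking logs, ln q = k·r + ln C, so regress ln q on r.
Σr = 9.0000, Σ(r)² = 29.0000, Σln q = 8.9091, Σr·ln q = 24.7504.
Normal system: [[29.0000, 9.0000]; [9.0000, 4]]·[k, ln C]ᵀ = [24.7504, 8.9091]ᵀ.
Δ = 29.0000·4 − (9.0000)² = 35.0000; k = (24.7504·4 − 9.0000·8.9091)/35.0000 = 0.53772, ln C = (29.0000·8.9091 − 9.0000·24.7504)/35.0000 = 1.01739.

k = 0.538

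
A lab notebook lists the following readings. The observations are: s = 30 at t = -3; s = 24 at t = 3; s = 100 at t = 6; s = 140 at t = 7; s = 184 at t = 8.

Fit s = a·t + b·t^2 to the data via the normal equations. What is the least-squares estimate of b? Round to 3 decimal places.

b = 3.005

MᵀM·[a, b]ᵀ = Mᵀs reads: 167·a + 1071·b = 3034;  1071·a + 7955·b = 22722.
Determinant 167·7955 − 1071² = 181444.
a = (3034·7955 − 1071·22722)/181444 = -49948/45361; b = (167·22722 − 1071·3034)/181444 = 136290/45361.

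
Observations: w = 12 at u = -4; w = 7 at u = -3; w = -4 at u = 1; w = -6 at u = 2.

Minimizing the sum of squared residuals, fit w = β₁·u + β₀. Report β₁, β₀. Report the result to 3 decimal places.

β₁ = -2.923, β₀ = -0.673

With design matrix A, AᵀA = [[30, -4]; [-4, 4]] and Aᵀw = [-85, 9]ᵀ.
Eliminating β₀: 4·(row 1) − (-4)·(row 2) gives 104·β₁ = 4·(-85) − (-4)·9 = -304, so β₁ = -38/13.
Then β₀ = (9 − (-4)·(-38/13))/4 = -35/52.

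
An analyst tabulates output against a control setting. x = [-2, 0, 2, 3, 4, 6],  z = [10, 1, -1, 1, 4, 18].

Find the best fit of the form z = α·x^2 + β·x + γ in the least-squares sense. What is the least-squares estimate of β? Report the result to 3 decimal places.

β = -2.807

From the data, Σx^2·x^2 = 1665, Σx^2·x = 307, Σx^2 = 69, Σx·x = 69, Σx = 13, Σ1 = 6.
For Aᵀz: Σx^2·z = 757, Σx·z = 105, Σz = 33.
Inverting the 3×3 Gram matrix, [α, β, γ]ᵀ = [79/84, -393/140, 23/30]ᵀ.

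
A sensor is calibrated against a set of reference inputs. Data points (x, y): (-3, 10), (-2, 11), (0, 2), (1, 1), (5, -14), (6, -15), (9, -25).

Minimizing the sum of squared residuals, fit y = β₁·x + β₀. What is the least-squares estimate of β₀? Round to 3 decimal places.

From the data, Σx·x = 156, Σx = 16, Σ1 = 7.
Right-hand side: Σx·y = -436, Σy = -30.
Normal equations: [[156, 16]; [16, 7]]·[β₁, β₀]ᵀ = [-436, -30]ᵀ.
Eliminating β₀: 7·(row 1) − 16·(row 2) gives 836·β₁ = 7·(-436) − 16·(-30) = -2572, so β₁ = -643/209.
Then β₀ = ((-30) − 16·(-643/209))/7 = 574/209.

β₀ = 2.746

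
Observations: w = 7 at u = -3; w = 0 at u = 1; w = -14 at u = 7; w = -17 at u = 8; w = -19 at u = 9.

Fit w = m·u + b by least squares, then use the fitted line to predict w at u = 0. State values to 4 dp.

Setting ∂/∂m … = 0 gives: 204·m + 22·b = -426;  22·m + 5·b = -43.
(Σu·u = 204, Σu = 22, Σ1 = 5, Σu·w = -426, Σw = -43.)
Determinant 204·5 − 22² = 536.
m = ((-426)·5 − 22·(-43))/536 = -148/67; b = (204·(-43) − 22·(-426))/536 = 75/67.
At u = 0: ŵ = (-148/67)·(0) + (75/67)·(1) = 75/67.

ŵ = 1.1194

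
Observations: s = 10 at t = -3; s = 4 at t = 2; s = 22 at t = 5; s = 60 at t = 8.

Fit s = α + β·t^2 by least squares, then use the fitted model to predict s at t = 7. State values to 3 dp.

ŝ = 45.709

The normal equations are: 4·α + 102·β = 96;  102·α + 4818·β = 4496.
Determinant 4·4818 − 102² = 8868.
α = (96·4818 − 102·4496)/8868 = 328/739; β = (4·4496 − 102·96)/8868 = 2048/2217.
At t = 7: ŝ = (328/739)·(1) + (2048/2217)·(49) = 101336/2217.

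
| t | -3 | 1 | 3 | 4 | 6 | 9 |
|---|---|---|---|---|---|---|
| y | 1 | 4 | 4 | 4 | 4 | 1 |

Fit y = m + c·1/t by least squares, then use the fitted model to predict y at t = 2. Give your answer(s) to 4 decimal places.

Normal-equation sums: Σ1 = 6, Σ1/t = 55/36, Σ1/t·1/t = 1717/1296.
Right-hand side: Σy = 18, Σ1/t·y = 61/9.
Normal equations: [[6, 55/36]; [55/36, 1717/1296]]·[m, c]ᵀ = [18, 61/9]ᵀ.
Δ = 6·(1717/1296) − (55/36)² = 7277/1296.
m = (18·(1717/1296) − (55/36)·(61/9))/(7277/1296) = 17486/7277; c = (6·(61/9) − (55/36)·18)/(7277/1296) = 17064/7277.
At t = 2: ŷ = (17486/7277)·(1) + (17064/7277)·(1/2) = 26018/7277.

ŷ = 3.5754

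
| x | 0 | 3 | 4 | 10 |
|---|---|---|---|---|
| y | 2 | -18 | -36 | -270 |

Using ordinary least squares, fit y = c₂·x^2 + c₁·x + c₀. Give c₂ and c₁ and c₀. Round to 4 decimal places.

c₂ = -2.9436, c₁ = 2.2403, c₀ = 1.9659

Forming MᵀM = [[10337, 1091, 125]; [1091, 125, 17]; [125, 17, 4]] and Mᵀy = [-27738, -2898, -322]ᵀ gives MᵀM·[c₂, c₁, c₀]ᵀ = Mᵀy.
Row-reducing yields c₂ = -25415/8634, c₁ = 19343/8634, c₀ = 2829/1439.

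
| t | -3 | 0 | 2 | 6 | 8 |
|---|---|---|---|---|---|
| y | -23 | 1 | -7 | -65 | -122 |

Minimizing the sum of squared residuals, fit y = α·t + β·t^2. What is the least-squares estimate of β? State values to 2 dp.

β = -2.07

From the data, Σt·t = 113, Σt·t^2 = 709, Σt^2·t^2 = 5489.
And Σt·y = -1311, Σt^2·y = -10383.
Normal equations: [[113, 709]; [709, 5489]]·[α, β]ᵀ = [-1311, -10383]ᵀ.
det = 113·5489 − 709² = 117576.
α = ((-1311)·5489 − 709·(-10383))/117576 = 13789/9798; β = (113·(-10383) − 709·(-1311))/117576 = -20315/9798.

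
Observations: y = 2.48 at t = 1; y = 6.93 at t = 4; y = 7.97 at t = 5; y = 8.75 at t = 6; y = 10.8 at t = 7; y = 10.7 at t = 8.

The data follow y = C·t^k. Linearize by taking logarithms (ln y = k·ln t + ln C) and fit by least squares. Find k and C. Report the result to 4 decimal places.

k = 0.7205, C = 2.4965

With ln yᵢ as the transformed response and ln tᵢ as the regressor:
Σln t = 8.8128, Σ(ln t)² = 15.8331, Σln y = 11.8386, Σln t·ln y = 19.4699.
Equations: 15.8331·k + 8.8128·ln C = 19.4699;  8.8128·k + 6·ln C = 11.8386.
Slope k = (n·Σln t·ln y − Σln t·Σln y)/(n·Σ(ln t)² − (Σln t)²) = (6·19.4699 − 8.8128·11.8386)/17.3327 = 0.72046; ln C = (Σln y − k·Σln t)/n = 0.91489, so C = exp(0.91489) = 2.49650.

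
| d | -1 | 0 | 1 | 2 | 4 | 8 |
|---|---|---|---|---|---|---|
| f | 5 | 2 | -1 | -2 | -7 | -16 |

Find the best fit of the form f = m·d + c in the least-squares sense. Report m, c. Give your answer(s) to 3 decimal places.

Setting ∂/∂m … = 0 gives: 86·m + 14·c = -166;  14·m + 6·c = -19.
(Σd·d = 86, Σd = 14, Σ1 = 6, Σd·f = -166, Σf = -19.)
det = 86·6 − 14² = 320.
m = ((-166)·6 − 14·(-19))/320 = -73/32; c = (86·(-19) − 14·(-166))/320 = 69/32.

m = -2.281, c = 2.156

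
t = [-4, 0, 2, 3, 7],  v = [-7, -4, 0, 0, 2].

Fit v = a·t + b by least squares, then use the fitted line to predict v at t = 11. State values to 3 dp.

v̂ = 6.331

The normal system MᵀM·[a, b]ᵀ = Mᵀv is [[78, 8]; [8, 5]]·[a, b]ᵀ = [42, -9]ᵀ.
Eliminating b: 5·(row 1) − 8·(row 2) gives 326·a = 5·42 − 8·(-9) = 282, so a = 141/163.
Then b = ((-9) − 8·(141/163))/5 = -519/163.
At t = 11: v̂ = (141/163)·(11) + (-519/163)·(1) = 1032/163.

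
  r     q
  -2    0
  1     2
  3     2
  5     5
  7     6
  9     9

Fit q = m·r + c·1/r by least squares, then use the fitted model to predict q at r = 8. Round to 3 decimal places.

Normal-equation sums: Σr·r = 169, Σr·1/r = 6, Σ1/r·1/r = 569101/396900.
For Xᵀq: Σr·q = 156, Σ1/r·q = 116/21.
So XᵀX·[m, c]ᵀ = Xᵀq: [[169, 6]; [6, 569101/396900]]·[m, c]ᵀ = [156, 116/21]ᵀ.
Δ = 169·(569101/396900) − 6² = 81889669/396900.
m = (156·(569101/396900) − 6·(116/21))/(81889669/396900) = 75625356/81889669; c = (169·(116/21) − 6·156)/(81889669/396900) = -982800/81889669.
At r = 8: q̂ = (75625356/81889669)·(8) + (-982800/81889669)·(1/8) = 604879998/81889669.

q̂ = 7.387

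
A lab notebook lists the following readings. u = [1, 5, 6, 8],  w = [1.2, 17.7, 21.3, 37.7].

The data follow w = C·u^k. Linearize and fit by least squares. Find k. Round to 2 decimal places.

Linearized form: ln w = k·ln u + ln C. From the 4 transformed points,
Σln u = 5.4806, Σ(ln u)² = 10.1248, Σln w = 9.7443, Σln u·ln w = 17.6530.
Equations: 10.1248·k + 5.4806·ln C = 17.6530;  5.4806·k + 4·ln C = 9.7443.
Slope k = (n·Σln u·ln w − Σln u·Σln w)/(n·Σ(ln u)² − (Σln u)²) = (4·17.6530 − 5.4806·9.7443)/10.4617 = 1.64477; ln C = (Σln w − k·Σln u)/n = 0.18246.

k = 1.64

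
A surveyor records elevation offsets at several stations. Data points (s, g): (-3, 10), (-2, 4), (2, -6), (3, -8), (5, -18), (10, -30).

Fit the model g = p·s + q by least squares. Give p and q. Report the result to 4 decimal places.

p = -3.0308, q = -0.4229

From the data, Σs·s = 151, Σs = 15, Σ1 = 6.
For Xᵀg: Σs·g = -464, Σg = -48.
Normal equations: [[151, 15]; [15, 6]]·[p, q]ᵀ = [-464, -48]ᵀ.
Determinant 151·6 − 15² = 681.
p = ((-464)·6 − 15·(-48))/681 = -688/227; q = (151·(-48) − 15·(-464))/681 = -96/227.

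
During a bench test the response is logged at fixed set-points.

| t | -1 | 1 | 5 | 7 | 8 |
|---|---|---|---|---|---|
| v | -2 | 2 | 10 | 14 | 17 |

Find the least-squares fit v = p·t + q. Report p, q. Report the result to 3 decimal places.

Setting ∂/∂p … = 0 gives: 140·p + 20·q = 288;  20·p + 5·q = 41.
(Σt·t = 140, Σt = 20, Σ1 = 5, Σt·v = 288, Σv = 41.)
Determinant 140·5 − 20² = 300.
p = (288·5 − 20·41)/300 = 31/15; q = (140·41 − 20·288)/300 = -1/15.

p = 2.067, q = -0.067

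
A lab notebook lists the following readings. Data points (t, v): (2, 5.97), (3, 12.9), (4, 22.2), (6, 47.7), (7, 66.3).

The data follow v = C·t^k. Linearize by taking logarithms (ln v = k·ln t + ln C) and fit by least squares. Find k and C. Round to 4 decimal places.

Linearized form: ln v = k·ln t + ln C. From the 5 transformed points,
AᵀA = [[10.6062, 6.9157]; [6.9157, 5]], rhs = [23.4321, 15.5032]ᵀ  (here Σln t = 6.9157, Σ(ln t)² = 10.6062, Σln v = 15.5032, Σln t·ln v = 23.4321).
Slope k = (n·Σln t·ln v − Σln t·Σln v)/(n·Σ(ln t)² − (Σln t)²) = (5·23.4321 − 6.9157·15.5032)/5.2037 = 1.91106; ln C = (Σln v − k·Σln t)/n = 0.45736, so C = exp(0.45736) = 1.57990.

k = 1.9111, C = 1.5799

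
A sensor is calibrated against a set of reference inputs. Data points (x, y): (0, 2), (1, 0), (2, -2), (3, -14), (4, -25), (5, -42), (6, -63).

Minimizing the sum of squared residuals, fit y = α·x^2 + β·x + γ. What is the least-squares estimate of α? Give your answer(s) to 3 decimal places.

Sums needed: Σx^2·x^2 = 2275, Σx^2·x = 441, Σx^2 = 91, Σx·x = 91, Σx = 21, Σ1 = 7.
And Σx^2·y = -3852, Σx·y = -734, Σy = -144.
So MᵀM·[α, β, γ]ᵀ = Mᵀy: [[2275, 441, 91]; [441, 91, 21]; [91, 21, 7]]·[α, β, γ]ᵀ = [-3852, -734, -144]ᵀ.
Row-reducing yields α = -2, β = 17/14, γ = 25/14.

α = -2.000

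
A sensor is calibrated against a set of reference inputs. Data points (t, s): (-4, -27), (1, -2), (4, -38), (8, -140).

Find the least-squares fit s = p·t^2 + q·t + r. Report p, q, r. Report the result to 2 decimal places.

p = -2.04, q = -1.29, r = 0.60

The normal system AᵀA·[p, q, r]ᵀ = Aᵀs is [[4609, 513, 97]; [513, 97, 9]; [97, 9, 4]]·[p, q, r]ᵀ = [-10002, -1166, -207]ᵀ.
Solving the 3×3 system (Gaussian elimination) gives p = -5333/2616, q = -1129/872, r = 196/327.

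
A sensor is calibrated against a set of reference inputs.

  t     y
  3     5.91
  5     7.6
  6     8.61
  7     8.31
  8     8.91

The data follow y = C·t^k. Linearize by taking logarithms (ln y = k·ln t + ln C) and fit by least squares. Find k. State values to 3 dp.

k = 0.419

Linearized form: ln y = k·ln t + ln C. From the 5 transformed points,
AᵀA = [[15.1183, 8.5252]; [8.5252, 5]], rhs = [17.7420, 10.2624]ᵀ  (here Σln t = 8.5252, Σ(ln t)² = 15.1183, Σln y = 10.2624, Σln t·ln y = 17.7420).
Slope k = (n·Σln t·ln y − Σln t·Σln y)/(n·Σ(ln t)² − (Σln t)²) = (5·17.7420 − 8.5252·10.2624)/2.9130 = 0.41948; ln C = (Σln y − k·Σln t)/n = 1.33725.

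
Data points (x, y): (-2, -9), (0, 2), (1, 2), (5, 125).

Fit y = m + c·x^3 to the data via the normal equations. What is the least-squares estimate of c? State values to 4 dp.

c = 0.9959

The normal equations are: 4·m + 118·c = 120;  118·m + 15690·c = 15699.
Determinant 4·15690 − 118² = 48836.
m = (120·15690 − 118·15699)/48836 = 15159/24418; c = (4·15699 − 118·120)/48836 = 12159/12209.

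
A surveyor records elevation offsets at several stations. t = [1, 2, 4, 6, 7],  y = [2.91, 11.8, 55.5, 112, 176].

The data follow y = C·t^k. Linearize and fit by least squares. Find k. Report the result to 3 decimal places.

Let Y = ln y. Fitting Y = k·ln t + ln C by least squares:
Over the data: Σln t = 5.8171, Σ(ln t)² = 9.3992, Σln y = 17.4416, Σln t·ln y = 25.7944.
Normal system: [[9.3992, 5.8171]; [5.8171, 5]]·[k, ln C]ᵀ = [25.7944, 17.4416]ᵀ.
Slope k = (n·Σln t·ln y − Σln t·Σln y)/(n·Σ(ln t)² − (Σln t)²) = (5·25.7944 − 5.8171·17.4416)/13.1574 = 2.09099; ln C = (Σln y − k·Σln t)/n = 1.05562.

k = 2.091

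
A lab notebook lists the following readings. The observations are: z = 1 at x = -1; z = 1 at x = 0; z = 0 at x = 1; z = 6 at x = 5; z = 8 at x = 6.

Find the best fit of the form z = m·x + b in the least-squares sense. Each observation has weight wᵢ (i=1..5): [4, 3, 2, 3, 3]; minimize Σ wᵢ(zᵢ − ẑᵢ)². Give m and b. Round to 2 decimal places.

The normal equations are: 189·m + 31·b = 230;  31·m + 15·b = 49.
(Σwᵢ·x·x = 189, Σwᵢ·x = 31, Σwᵢ·1 = 15, Σwᵢ·x·z = 230, Σwᵢ·z = 49.)
det = 189·15 − 31² = 1874.
m = (230·15 − 31·49)/1874 = 1931/1874; b = (189·49 − 31·230)/1874 = 2131/1874.

m = 1.03, b = 1.14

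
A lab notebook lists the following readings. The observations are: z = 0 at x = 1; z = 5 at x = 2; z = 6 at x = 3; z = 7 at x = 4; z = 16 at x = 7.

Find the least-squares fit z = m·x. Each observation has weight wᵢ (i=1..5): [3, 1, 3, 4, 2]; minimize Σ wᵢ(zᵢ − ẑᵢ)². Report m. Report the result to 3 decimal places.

Forming MᵀWM = [[196]] and MᵀWz = [400]ᵀ gives MᵀWM·[m]ᵀ = MᵀWz.
m = 400/196 = 2.04082.

m = 2.041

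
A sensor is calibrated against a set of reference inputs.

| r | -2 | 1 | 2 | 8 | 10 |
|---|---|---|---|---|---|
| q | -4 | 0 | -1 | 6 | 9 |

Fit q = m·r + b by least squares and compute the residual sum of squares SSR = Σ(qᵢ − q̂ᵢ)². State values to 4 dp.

SSR = 2.5317

Compute the Gram sums: Σr·r = 173, Σr = 19, Σ1 = 5.
For Aᵀq: Σr·q = 144, Σq = 10.
So AᵀA·[m, b]ᵀ = Aᵀq: [[173, 19]; [19, 5]]·[m, b]ᵀ = [144, 10]ᵀ.
Eliminating b: 5·(row 1) − 19·(row 2) gives 504·m = 5·144 − 19·10 = 530, so m = 265/252.
Then b = (10 − 19·(265/252))/5 = -503/252.
Residuals: 25/252, 17/18, -31/28, -5/12, 121/252; SSR = 319/126.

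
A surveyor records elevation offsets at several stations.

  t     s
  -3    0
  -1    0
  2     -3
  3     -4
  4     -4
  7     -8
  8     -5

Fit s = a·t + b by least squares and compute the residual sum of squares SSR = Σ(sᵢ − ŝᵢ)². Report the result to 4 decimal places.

SSR = 7.9337

Entries of MᵀM: Σt·t = 152, Σt = 20, Σ1 = 7.
Right-hand side: Σt·s = -130, Σs = -24.
So MᵀM·[a, b]ᵀ = Mᵀs: [[152, 20]; [20, 7]]·[a, b]ᵀ = [-130, -24]ᵀ.
Δ = 152·7 − 20² = 664.
a = ((-130)·7 − 20·(-24))/664 = -215/332; b = (152·(-24) − 20·(-130))/664 = -131/83.
Residuals: -121/332, 309/332, -21/166, -159/332, 14/83, -627/332, 146/83; SSR = 1317/166.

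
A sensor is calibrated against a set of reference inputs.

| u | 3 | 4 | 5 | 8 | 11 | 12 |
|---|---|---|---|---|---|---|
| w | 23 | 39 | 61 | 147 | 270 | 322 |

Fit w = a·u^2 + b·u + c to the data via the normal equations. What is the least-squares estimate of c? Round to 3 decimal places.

XᵀX·[a, b, c]ᵀ = Xᵀw reads: 40435·a + 3787·b + 379·c = 90802;  3787·a + 379·b + 43·c = 8540;  379·a + 43·b + 6·c = 862.
Row-reducing yields a = 5435/2604, b = 117013/65100, c = -5722/5425.

c = -1.055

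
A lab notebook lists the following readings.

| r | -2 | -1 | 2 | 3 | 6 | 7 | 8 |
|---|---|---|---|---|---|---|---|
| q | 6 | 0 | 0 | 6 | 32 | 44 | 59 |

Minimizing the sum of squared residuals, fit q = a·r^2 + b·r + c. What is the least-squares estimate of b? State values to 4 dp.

b = -1.0711

Forming AᵀA = [[7907, 1097, 167]; [1097, 167, 23]; [167, 23, 7]] and Aᵀq = [7162, 978, 147]ᵀ gives AᵀA·[a, b, c]ᵀ = Aᵀq.
Inverting the 3×3 Gram matrix, [a, b, c]ᵀ = [31385/29022, -31085/29022, -6193/4837]ᵀ.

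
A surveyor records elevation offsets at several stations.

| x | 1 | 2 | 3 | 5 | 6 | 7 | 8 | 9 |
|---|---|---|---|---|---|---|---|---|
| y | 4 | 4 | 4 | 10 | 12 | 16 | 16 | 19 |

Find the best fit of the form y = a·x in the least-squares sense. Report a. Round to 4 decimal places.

a = 2.0706

Entries of MᵀM: Σx·x = 269.
And Σx·y = 557.
So MᵀM·[a]ᵀ = Mᵀy: [[269]]·[a]ᵀ = [557]ᵀ.
a = 557/269 = 2.07063.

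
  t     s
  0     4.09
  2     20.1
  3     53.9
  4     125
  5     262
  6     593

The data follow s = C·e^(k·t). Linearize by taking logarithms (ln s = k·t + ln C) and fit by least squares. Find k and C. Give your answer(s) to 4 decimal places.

k = 0.8358, C = 4.0978

Linearized form: ln s = k·t + ln C. From the 6 transformed points,
Σt = 20.0000, Σ(t)² = 90.0000, Σln s = 25.1782, Σt·ln s = 103.4290.
Normal system: [[90.0000, 20.0000]; [20.0000, 6]]·[k, ln C]ᵀ = [103.4290, 25.1782]ᵀ.
Solving (det = 140.0000): k = 0.83578, ln C = 1.41045, so C = exp(1.41045) = 4.09779.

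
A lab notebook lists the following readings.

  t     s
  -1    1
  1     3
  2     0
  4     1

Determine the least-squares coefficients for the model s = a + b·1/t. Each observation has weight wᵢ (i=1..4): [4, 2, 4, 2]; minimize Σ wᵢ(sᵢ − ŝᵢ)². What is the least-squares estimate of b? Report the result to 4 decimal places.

AᵀWA·[a, b]ᵀ = AᵀWs reads: 12·a + (1/2)·b = 12;  (1/2)·a + (57/8)·b = 5/2.
(Σwᵢ·1 = 12, Σwᵢ·1/t = 1/2, Σwᵢ·1/t·1/t = 57/8, Σwᵢ·s = 12, Σwᵢ·1/t·s = 5/2.)
det = 12·(57/8) − (1/2)² = 341/4.
a = (12·(57/8) − (1/2)·(5/2))/(341/4) = 337/341; b = (12·(5/2) − (1/2)·12)/(341/4) = 96/341.

b = 0.2815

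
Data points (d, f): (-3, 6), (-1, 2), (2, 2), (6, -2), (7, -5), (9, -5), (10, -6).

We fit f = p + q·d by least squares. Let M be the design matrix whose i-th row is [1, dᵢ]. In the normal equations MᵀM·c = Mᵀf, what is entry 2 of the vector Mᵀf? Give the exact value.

-168

Entry 2 ↔ basis d, so (Mᵀf)_{2} = Σᵢ (d)·fᵢ = (-3)·(6) + (-1)·(2) + (2)·(2) + (6)·(-2) + (7)·(-5) + (9)·(-5) + (10)·(-6) = -168.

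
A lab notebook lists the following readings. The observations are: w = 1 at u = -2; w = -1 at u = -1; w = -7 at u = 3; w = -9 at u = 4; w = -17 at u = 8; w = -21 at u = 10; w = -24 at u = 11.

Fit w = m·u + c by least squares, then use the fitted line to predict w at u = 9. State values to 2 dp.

ŵ = -19.22

From the data, Σu·u = 315, Σu = 33, Σ1 = 7.
And Σu·w = -668, Σw = -78.
So AᵀA·[m, c]ᵀ = Aᵀw: [[315, 33]; [33, 7]]·[m, c]ᵀ = [-668, -78]ᵀ.
Determinant 315·7 − 33² = 1116.
m = ((-668)·7 − 33·(-78))/1116 = -1051/558; c = (315·(-78) − 33·(-668))/1116 = -421/186.
At u = 9: ŵ = (-1051/558)·(9) + (-421/186)·(1) = -1787/93.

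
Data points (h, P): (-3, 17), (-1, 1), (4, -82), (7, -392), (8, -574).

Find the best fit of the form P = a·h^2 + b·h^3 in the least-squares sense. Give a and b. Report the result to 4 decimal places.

Normal-equation sums: Σh^2·h^2 = 6835, Σh^2·h^3 = 50355, Σh^3·h^3 = 384619.
For AᵀP: Σh^2·P = -57102, Σh^3·P = -434052.
Eliminating b: 384619·(row 1) − 50355·(row 2) gives 93244840·a = 384619·(-57102) − 50355·(-434052) = -105825678, so a = -52912839/46622420.
Then b = ((-434052) − 50355·(-52912839/46622420))/384619 = -9137421/9324484.

a = -1.1349, b = -0.9799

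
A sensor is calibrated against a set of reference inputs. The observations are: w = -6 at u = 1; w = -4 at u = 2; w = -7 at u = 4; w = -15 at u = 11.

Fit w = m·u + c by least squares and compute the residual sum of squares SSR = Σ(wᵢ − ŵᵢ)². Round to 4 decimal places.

SSR = 4.9344

Forming AᵀA = [[142, 18]; [18, 4]] and Aᵀw = [-207, -32]ᵀ gives AᵀA·[m, c]ᵀ = Aᵀw.
Eliminating c: 4·(row 1) − 18·(row 2) gives 244·m = 4·(-207) − 18·(-32) = -252, so m = -63/61.
Then c = ((-32) − 18·(-63/61))/4 = -409/122.
Residuals: -197/122, 173/122, 59/122, -35/122; SSR = 301/61.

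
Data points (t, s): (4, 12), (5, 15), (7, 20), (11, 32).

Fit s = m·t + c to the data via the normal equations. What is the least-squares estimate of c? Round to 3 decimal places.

c = 0.557

Forming XᵀX = [[211, 27]; [27, 4]] and Xᵀs = [615, 79]ᵀ gives XᵀX·[m, c]ᵀ = Xᵀs.
Eliminating c: 4·(row 1) − 27·(row 2) gives 115·m = 4·615 − 27·79 = 327, so m = 327/115.
Then c = (79 − 27·(327/115))/4 = 64/115.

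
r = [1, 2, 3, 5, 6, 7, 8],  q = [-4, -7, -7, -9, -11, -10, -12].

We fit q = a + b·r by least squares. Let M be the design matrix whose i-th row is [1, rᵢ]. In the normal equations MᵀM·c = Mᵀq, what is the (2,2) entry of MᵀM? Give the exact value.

Row 2 ↔ basis r, column 2 ↔ basis r, so (MᵀM)_{2,2} = Σᵢ (r)·(r) = (1)·(1) + (2)·(2) + (3)·(3) + (5)·(5) + (6)·(6) + (7)·(7) + (8)·(8) = 188.

188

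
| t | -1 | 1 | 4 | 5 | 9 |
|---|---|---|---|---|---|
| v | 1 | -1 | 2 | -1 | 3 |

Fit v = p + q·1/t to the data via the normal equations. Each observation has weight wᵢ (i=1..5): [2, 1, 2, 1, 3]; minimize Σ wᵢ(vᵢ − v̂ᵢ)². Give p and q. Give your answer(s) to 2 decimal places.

p = 1.45, q = -0.39

Entries of AᵀWA: Σwᵢ·1 = 9, Σwᵢ·1/t = 1/30, Σwᵢ·1/t·1/t = 17291/5400.
For AᵀWv: Σwᵢ·v = 13, Σwᵢ·1/t·v = -6/5.
Normal equations: [[9, 1/30]; [1/30, 17291/5400]]·[p, q]ᵀ = [13, -6/5]ᵀ.
det = 9·(17291/5400) − (1/30)² = 51871/1800.
p = (13·(17291/5400) − (1/30)·(-6/5))/(51871/1800) = 224999/155613; q = (9·(-6/5) − (1/30)·13)/(51871/1800) = -20220/51871.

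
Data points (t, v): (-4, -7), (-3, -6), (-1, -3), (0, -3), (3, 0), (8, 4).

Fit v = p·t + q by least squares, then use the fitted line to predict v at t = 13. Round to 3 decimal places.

v̂ = 8.846

Entries of MᵀM: Σt·t = 99, Σt = 3, Σ1 = 6.
Moment sums: Σt·v = 81, Σv = -15.
So MᵀM·[p, q]ᵀ = Mᵀv: [[99, 3]; [3, 6]]·[p, q]ᵀ = [81, -15]ᵀ.
Determinant 99·6 − 3² = 585.
p = (81·6 − 3·(-15))/585 = 59/65; q = (99·(-15) − 3·81)/585 = -192/65.
At t = 13: v̂ = (59/65)·(13) + (-192/65)·(1) = 115/13.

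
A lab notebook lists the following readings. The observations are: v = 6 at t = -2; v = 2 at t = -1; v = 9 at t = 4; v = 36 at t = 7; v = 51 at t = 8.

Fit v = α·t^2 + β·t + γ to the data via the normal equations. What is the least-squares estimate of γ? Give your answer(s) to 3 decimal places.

γ = -0.880

Sums needed: Σt^2·t^2 = 6770, Σt^2·t = 910, Σt^2 = 134, Σt·t = 134, Σt = 16, Σ1 = 5.
Moment sums: Σt^2·v = 5198, Σt·v = 682, Σv = 104.
Row-reducing yields α = 2193/2198, β = -3475/2198, γ = -967/1099.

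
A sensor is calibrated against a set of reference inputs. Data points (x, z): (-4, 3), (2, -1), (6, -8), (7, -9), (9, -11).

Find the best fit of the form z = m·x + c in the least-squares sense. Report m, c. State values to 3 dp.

m = -1.132, c = -0.672

Forming MᵀM = [[186, 20]; [20, 5]] and Mᵀz = [-224, -26]ᵀ gives MᵀM·[m, c]ᵀ = Mᵀz.
Eliminating c: 5·(row 1) − 20·(row 2) gives 530·m = 5·(-224) − 20·(-26) = -600, so m = -60/53.
Then c = ((-26) − 20·(-60/53))/5 = -178/265.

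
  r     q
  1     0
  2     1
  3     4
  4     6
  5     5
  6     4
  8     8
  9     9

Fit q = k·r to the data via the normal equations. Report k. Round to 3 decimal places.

Setting ∂/∂k … = 0 gives: 236·k = 232.
k = 232/236 = 0.983051.

k = 0.983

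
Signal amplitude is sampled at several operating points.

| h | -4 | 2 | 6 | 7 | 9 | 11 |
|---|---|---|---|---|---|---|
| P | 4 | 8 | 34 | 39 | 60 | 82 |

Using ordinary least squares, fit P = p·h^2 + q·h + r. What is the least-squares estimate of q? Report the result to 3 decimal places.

q = 1.863

Entries of MᵀM: Σh^2·h^2 = 25171, Σh^2·h = 2563, Σh^2 = 307, Σh·h = 307, Σh = 31, Σ1 = 6.
And Σh^2·P = 18013, Σh·P = 1919, ΣP = 227.
Inverting the 3×3 Gram matrix, [p, q, r]ᵀ = [631751/1305768, 2432725/1305768, 375657/108814]ᵀ.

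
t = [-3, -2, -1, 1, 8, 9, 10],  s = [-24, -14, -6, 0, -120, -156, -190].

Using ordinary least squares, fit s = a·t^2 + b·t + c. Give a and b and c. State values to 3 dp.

a = -2.074, b = 1.702, c = -1.185

From the data, Σt^2·t^2 = 20756, Σt^2·t = 2206, Σt^2 = 260, Σt·t = 260, Σt = 22, Σ1 = 7.
Moment sums: Σt^2·s = -39594, Σt·s = -4158, Σs = -510.
Solving the 3×3 system (Gaussian elimination) gives a = -229069/110467, b = 188021/110467, c = -18708/15781.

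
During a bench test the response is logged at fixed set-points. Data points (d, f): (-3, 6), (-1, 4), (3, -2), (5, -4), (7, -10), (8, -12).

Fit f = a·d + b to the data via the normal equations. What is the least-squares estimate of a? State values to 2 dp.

a = -1.62

MᵀM·[a, b]ᵀ = Mᵀf reads: 157·a + 19·b = -214;  19·a + 6·b = -18.
det = 157·6 − 19² = 581.
a = ((-214)·6 − 19·(-18))/581 = -942/581; b = (157·(-18) − 19·(-214))/581 = 1240/581.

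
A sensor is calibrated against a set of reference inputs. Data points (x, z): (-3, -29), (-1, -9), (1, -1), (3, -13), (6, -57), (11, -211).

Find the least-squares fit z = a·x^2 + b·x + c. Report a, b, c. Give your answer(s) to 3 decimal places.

Forming AᵀA = [[16101, 1547, 177]; [1547, 177, 17]; [177, 17, 6]] and Aᵀz = [-27971, -2607, -320]ᵀ gives AᵀA·[a, b, c]ᵀ = Aᵀz.
Inverting the 3×3 Gram matrix, [a, b, c]ᵀ = [-152428/77143, 218846/77143, -237731/77143]ᵀ.

a = -1.976, b = 2.837, c = -3.082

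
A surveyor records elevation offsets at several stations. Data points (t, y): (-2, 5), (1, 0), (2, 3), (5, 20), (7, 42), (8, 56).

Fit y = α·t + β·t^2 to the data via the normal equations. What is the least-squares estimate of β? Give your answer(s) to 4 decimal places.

β = 0.9561

The normal equations are: 147·α + 981·β = 838;  981·α + 7155·β = 6174.
Determinant 147·7155 − 981² = 89424.
α = (838·7155 − 981·6174)/89424 = -563/828; β = (147·6174 − 981·838)/89424 = 2375/2484.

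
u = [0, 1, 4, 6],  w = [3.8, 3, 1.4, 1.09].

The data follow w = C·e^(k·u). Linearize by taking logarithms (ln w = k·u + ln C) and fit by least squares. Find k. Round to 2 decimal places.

k = -0.22

Let Y = ln w. Fitting Y = k·u + ln C by least squares:
Sums: Σu = 11.0000, Σ(u)² = 53.0000, Σln w = 2.8563, Σu·ln w = 2.9616.
Normal system: [[53.0000, 11.0000]; [11.0000, 4]]·[k, ln C]ᵀ = [2.9616, 2.8563]ᵀ.
Δ = 53.0000·4 − (11.0000)² = 91.0000; k = (2.9616·4 − 11.0000·2.8563)/91.0000 = -0.21508, ln C = (53.0000·2.8563 − 11.0000·2.9616)/91.0000 = 1.30555.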